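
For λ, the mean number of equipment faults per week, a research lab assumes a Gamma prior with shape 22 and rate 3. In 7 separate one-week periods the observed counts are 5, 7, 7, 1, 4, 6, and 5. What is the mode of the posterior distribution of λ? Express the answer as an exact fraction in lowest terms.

Total count: 5 + 7 + 7 + 1 + 4 + 6 + 5 = 35.
Total exposure: 7 weeks.
The Gamma prior is conjugate for the Poisson rate, so λ | data ~ Gamma(22+35, 3+7) = Gamma(57, 10).
Posterior mode = (α'−1)/β' = 56/10 = 28/5.

28/5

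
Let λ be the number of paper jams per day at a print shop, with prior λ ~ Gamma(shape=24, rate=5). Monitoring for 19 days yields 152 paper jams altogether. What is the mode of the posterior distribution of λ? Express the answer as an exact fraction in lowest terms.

175/24

Total count 152 over total exposure 19 days.
Posterior: α' = 24 + 152 = 176, β' = 5 + 19 = 24.
Posterior mode = (α'−1)/β' = 175/24.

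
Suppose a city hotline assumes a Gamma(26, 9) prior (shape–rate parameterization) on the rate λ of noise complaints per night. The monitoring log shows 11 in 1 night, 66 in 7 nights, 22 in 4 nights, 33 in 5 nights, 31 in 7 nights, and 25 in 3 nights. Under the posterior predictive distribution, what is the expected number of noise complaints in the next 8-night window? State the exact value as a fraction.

Total count: 11 + 66 + 22 + 33 + 31 + 25 = 188.
Total exposure: 1 + 7 + 4 + 5 + 7 + 3 = 27 nights.
Posterior: α' = 26 + 188 = 214, β' = 9 + 27 = 36.
Predictive mean over an 8-night window = T·E[λ|data] = 8·214/36 = 428/9.

428/9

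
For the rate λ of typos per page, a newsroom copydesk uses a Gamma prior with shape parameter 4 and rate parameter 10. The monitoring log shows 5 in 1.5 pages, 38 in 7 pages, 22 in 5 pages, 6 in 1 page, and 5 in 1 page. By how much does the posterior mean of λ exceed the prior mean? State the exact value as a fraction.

Total count: 5 + 38 + 22 + 6 + 5 = 76.
Total exposure: 1.5 + 7 + 5 + 1 + 1 = 15.5 pages.
Gamma(α, β) with Poisson data over total exposure Σt gives posterior Gamma(α+Σx, β+Σt) = Gamma(80, 51/2).
Posterior mean = 80/(51/2) = 160/51; prior mean = 4/10 = 2/5. Difference = 160/51 − 2/5 = 698/255.

698/255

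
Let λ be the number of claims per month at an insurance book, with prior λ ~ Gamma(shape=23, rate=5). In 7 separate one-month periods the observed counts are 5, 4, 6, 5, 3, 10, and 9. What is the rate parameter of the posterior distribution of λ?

12

Total count: 5 + 4 + 6 + 5 + 3 + 10 + 9 = 42.
Total exposure: 7 months.
The Gamma prior is conjugate for the Poisson rate, so λ | data ~ Gamma(23+42, 5+7) = Gamma(65, 12).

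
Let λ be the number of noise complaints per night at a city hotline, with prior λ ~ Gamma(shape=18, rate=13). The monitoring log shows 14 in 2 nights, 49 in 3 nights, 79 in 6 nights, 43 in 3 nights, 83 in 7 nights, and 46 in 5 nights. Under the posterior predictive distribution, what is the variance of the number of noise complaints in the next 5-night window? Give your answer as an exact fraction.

Total count: 14 + 49 + 79 + 43 + 83 + 46 = 314.
Total exposure: 2 + 3 + 6 + 3 + 7 + 5 = 26 nights.
Conjugate update: add total count to the shape and total exposure to the rate, giving Gamma(332, 39).
The posterior predictive for a window of length T is Negative Binomial with variance T·α'·(β'+T)/β'² = 5·332·44/1521 = 73040/1521.

73040/1521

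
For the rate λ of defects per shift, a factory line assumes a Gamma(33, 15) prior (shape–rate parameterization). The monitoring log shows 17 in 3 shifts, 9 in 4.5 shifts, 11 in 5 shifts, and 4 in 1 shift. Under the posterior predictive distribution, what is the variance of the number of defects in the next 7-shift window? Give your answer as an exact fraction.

Total count: 17 + 9 + 11 + 4 = 41.
Total exposure: 3 + 4.5 + 5 + 1 = 13.5 shifts.
Gamma(α, β) with Poisson data over total exposure Σt gives posterior Gamma(α+Σx, β+Σt) = Gamma(74, 57/2).
The posterior predictive for a window of length T is Negative Binomial with variance T·α'·(β'+T)/β'² = 7·74·(71/2)/(3249/4) = 73556/3249.

73556/3249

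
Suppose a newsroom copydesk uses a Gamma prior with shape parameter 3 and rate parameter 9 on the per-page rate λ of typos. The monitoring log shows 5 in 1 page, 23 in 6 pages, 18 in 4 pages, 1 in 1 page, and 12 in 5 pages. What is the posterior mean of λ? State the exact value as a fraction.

31/13

Total count: 5 + 23 + 18 + 1 + 12 = 59.
Total exposure: 1 + 6 + 4 + 1 + 5 = 17 pages.
Gamma(α, β) with Poisson data over total exposure Σt gives posterior Gamma(α+Σx, β+Σt) = Gamma(62, 26).
Posterior mean = α'/β' = 62/26 = 31/13.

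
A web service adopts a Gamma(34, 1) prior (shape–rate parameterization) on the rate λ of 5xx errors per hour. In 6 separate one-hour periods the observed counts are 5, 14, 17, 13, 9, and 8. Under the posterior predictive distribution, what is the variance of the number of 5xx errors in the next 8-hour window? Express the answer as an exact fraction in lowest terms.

12000/49

Total count: 5 + 14 + 17 + 13 + 9 + 8 = 66.
Total exposure: 6 hours.
The Gamma prior is conjugate for the Poisson rate, so λ | data ~ Gamma(34+66, 1+6) = Gamma(100, 7).
The posterior predictive for a window of length T is Negative Binomial with variance T·α'·(β'+T)/β'² = 8·100·15/49 = 12000/49.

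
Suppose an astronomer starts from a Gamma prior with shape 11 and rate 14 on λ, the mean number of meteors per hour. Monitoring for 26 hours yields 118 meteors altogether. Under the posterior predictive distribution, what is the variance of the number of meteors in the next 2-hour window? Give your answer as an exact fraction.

2709/400

Total count 118 over total exposure 26 hours.
Conjugate update: add total count to the shape and total exposure to the rate, giving Gamma(129, 40).
The posterior predictive for a window of length T is Negative Binomial with variance T·α'·(β'+T)/β'² = 2·129·42/1600 = 2709/400.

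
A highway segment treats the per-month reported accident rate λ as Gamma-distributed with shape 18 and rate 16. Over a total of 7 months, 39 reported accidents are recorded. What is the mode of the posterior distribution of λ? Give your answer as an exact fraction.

Total count 39 over total exposure 7 months.
Conjugate update: add total count to the shape and total exposure to the rate, giving Gamma(57, 23).
Posterior mode = (α'−1)/β' = 56/23.

56/23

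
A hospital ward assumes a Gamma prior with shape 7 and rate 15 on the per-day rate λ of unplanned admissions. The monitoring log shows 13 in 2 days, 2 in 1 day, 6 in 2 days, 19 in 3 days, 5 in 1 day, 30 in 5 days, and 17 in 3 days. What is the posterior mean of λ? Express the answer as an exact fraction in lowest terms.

99/32

Total count: 13 + 2 + 6 + 19 + 5 + 30 + 17 = 92.
Total exposure: 2 + 1 + 2 + 3 + 1 + 5 + 3 = 17 days.
Gamma(α, β) with Poisson data over total exposure Σt gives posterior Gamma(α+Σx, β+Σt) = Gamma(99, 32).
Posterior mean = α'/β' = 99/32.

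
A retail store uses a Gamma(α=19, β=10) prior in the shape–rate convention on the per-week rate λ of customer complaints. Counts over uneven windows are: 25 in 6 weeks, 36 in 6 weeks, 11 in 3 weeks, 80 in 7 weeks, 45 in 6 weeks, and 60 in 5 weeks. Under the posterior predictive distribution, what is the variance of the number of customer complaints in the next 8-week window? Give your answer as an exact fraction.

112608/1849

Total count: 25 + 36 + 11 + 80 + 45 + 60 = 257.
Total exposure: 6 + 6 + 3 + 7 + 6 + 5 = 33 weeks.
Posterior: α' = 19 + 257 = 276, β' = 10 + 33 = 43.
The posterior predictive for a window of length T is Negative Binomial with variance T·α'·(β'+T)/β'² = 8·276·51/1849 = 112608/1849.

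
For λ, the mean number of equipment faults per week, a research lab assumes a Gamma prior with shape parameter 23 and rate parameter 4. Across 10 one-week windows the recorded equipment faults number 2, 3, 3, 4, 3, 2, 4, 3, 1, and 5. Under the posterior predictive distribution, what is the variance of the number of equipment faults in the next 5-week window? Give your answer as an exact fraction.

Total count: 2 + 3 + 3 + 4 + 3 + 2 + 4 + 3 + 1 + 5 = 30.
Total exposure: 10 weeks.
By Gamma–Poisson conjugacy, the posterior is Gamma(α + Σx, β + Σt) = Gamma(23 + 30, 4 + 10) = Gamma(53, 14).
The posterior predictive for a window of length T is Negative Binomial with variance T·α'·(β'+T)/β'² = 5·53·19/196 = 5035/196.

5035/196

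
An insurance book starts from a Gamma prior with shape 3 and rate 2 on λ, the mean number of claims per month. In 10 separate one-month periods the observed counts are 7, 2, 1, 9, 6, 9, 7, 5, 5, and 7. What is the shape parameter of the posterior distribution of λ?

61

Total count: 7 + 2 + 1 + 9 + 6 + 9 + 7 + 5 + 5 + 7 = 58.
Total exposure: 10 months.
Gamma(α, β) with Poisson data over total exposure Σt gives posterior Gamma(α+Σx, β+Σt) = Gamma(61, 12).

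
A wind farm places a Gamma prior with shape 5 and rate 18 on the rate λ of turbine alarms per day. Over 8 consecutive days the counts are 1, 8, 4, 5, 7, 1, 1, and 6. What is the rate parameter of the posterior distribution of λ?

26

Total count: 1 + 8 + 4 + 5 + 7 + 1 + 1 + 6 = 33.
Total exposure: 8 days.
Conjugate update: add total count to the shape and total exposure to the rate, giving Gamma(38, 26).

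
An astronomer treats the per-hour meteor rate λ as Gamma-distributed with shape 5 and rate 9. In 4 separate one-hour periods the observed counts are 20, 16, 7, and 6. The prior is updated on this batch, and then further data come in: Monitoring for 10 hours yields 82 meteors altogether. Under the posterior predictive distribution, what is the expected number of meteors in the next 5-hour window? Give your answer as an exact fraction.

Total count: 20 + 16 + 7 + 6 = 49.
Total exposure: 4 hours.
After the first batch: Gamma(5 + 49, 9 + 4) = Gamma(54, 13).
Total count 82 over total exposure 10 hours.
After the second batch: Gamma(54 + 82, 13 + 10) = Gamma(136, 23).
Predictive mean over a 5-hour window = T·E[λ|data] = 5·136/23 = 680/23.

680/23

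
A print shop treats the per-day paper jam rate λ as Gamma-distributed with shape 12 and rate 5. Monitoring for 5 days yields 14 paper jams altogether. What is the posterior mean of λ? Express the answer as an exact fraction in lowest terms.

Total count 14 over total exposure 5 days.
By Gamma–Poisson conjugacy, the posterior is Gamma(α + Σx, β + Σt) = Gamma(12 + 14, 5 + 5) = Gamma(26, 10).
Posterior mean = α'/β' = 26/10 = 13/5.

13/5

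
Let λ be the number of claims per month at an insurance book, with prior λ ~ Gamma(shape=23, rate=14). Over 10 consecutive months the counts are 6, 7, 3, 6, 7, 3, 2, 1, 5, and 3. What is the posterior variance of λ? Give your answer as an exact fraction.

11/96

Total count: 6 + 7 + 3 + 6 + 7 + 3 + 2 + 1 + 5 + 3 = 43.
Total exposure: 10 months.
Gamma(α, β) with Poisson data over total exposure Σt gives posterior Gamma(α+Σx, β+Σt) = Gamma(66, 24).
Posterior variance = α'/β'² = 66/576 = 11/96.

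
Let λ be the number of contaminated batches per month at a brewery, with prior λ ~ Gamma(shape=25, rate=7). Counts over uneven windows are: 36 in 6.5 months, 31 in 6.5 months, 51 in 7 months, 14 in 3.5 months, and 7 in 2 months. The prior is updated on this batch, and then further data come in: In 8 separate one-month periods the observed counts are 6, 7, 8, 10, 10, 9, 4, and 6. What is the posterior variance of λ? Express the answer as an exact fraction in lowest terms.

896/6561

Total count: 36 + 31 + 51 + 14 + 7 = 139.
Total exposure: 6.5 + 6.5 + 7 + 3.5 + 2 = 25.5 months.
After the first batch: Gamma(25 + 139, 7 + 25.5) = Gamma(164, 65/2).
Total count: 6 + 7 + 8 + 10 + 10 + 9 + 4 + 6 = 60.
Total exposure: 8 months.
After the second batch: Gamma(164 + 60, 65/2 + 8) = Gamma(224, 81/2).
Posterior variance = α'/β'² = 224/(6561/4) = 896/6561.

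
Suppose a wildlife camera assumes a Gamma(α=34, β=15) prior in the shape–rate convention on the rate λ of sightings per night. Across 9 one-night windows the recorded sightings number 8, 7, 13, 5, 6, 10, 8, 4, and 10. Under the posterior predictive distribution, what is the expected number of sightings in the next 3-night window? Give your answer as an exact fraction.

105/8

Total count: 8 + 7 + 13 + 5 + 6 + 10 + 8 + 4 + 10 = 71.
Total exposure: 9 nights.
Conjugate update: add total count to the shape and total exposure to the rate, giving Gamma(105, 24).
Predictive mean over a 3-night window = T·E[λ|data] = 3·105/24 = 105/8.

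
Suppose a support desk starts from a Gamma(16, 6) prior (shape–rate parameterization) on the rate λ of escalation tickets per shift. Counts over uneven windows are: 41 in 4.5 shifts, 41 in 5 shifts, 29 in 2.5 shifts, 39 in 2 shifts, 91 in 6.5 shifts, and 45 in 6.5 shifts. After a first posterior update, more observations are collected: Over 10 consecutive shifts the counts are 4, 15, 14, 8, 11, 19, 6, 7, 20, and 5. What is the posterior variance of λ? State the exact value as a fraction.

Total count: 41 + 41 + 29 + 39 + 91 + 45 = 286.
Total exposure: 4.5 + 5 + 2.5 + 2 + 6.5 + 6.5 = 27 shifts.
After the first batch: Gamma(16 + 286, 6 + 27) = Gamma(302, 33).
Total count: 4 + 15 + 14 + 8 + 11 + 19 + 6 + 7 + 20 + 5 = 109.
Total exposure: 10 shifts.
After the second batch: Gamma(302 + 109, 33 + 10) = Gamma(411, 43).
Posterior variance = α'/β'² = 411/1849.

411/1849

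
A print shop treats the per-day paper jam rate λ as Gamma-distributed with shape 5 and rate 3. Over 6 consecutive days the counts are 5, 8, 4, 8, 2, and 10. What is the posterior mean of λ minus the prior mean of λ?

Total count: 5 + 8 + 4 + 8 + 2 + 10 = 37.
Total exposure: 6 days.
By Gamma–Poisson conjugacy, the posterior is Gamma(α + Σx, β + Σt) = Gamma(5 + 37, 3 + 6) = Gamma(42, 9).
Posterior mean = 42/9 = 14/3; prior mean = 5/3 = 5/3. Difference = 14/3 − 5/3 = 3.

3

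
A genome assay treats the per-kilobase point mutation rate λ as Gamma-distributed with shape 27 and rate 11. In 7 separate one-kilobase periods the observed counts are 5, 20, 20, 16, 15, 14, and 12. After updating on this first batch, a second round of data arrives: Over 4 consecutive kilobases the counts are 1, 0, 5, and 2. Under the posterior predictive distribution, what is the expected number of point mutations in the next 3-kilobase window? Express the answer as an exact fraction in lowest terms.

Total count: 5 + 20 + 20 + 16 + 15 + 14 + 12 = 102.
Total exposure: 7 kilobases.
After the first batch: Gamma(27 + 102, 11 + 7) = Gamma(129, 18).
Total count: 1 + 0 + 5 + 2 = 8.
Total exposure: 4 kilobases.
After the second batch: Gamma(129 + 8, 18 + 4) = Gamma(137, 22).
Predictive mean over a 3-kilobase window = T·E[λ|data] = 3·137/22 = 411/22.

411/22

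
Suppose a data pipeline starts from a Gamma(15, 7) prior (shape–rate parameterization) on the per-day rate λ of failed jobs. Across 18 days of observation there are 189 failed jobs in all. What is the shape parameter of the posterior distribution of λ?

204

Total count 189 over total exposure 18 days.
Gamma(α, β) with Poisson data over total exposure Σt gives posterior Gamma(α+Σx, β+Σt) = Gamma(204, 25).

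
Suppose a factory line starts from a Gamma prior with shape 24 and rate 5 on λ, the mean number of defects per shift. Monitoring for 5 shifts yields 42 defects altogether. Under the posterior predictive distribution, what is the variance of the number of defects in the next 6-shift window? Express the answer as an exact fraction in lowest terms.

1584/25

Total count 42 over total exposure 5 shifts.
Posterior: α' = 24 + 42 = 66, β' = 5 + 5 = 10.
The posterior predictive for a window of length T is Negative Binomial with variance T·α'·(β'+T)/β'² = 6·66·16/100 = 1584/25.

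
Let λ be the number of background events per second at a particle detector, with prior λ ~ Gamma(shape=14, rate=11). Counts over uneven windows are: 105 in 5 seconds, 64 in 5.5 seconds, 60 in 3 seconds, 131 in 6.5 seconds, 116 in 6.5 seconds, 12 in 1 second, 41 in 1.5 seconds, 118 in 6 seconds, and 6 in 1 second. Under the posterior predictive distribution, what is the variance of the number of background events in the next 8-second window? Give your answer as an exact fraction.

293480/2209

Total count: 105 + 64 + 60 + 131 + 116 + 12 + 41 + 118 + 6 = 653.
Total exposure: 5 + 5.5 + 3 + 6.5 + 6.5 + 1 + 1.5 + 6 + 1 = 36 seconds.
Gamma(α, β) with Poisson data over total exposure Σt gives posterior Gamma(α+Σx, β+Σt) = Gamma(667, 47).
The posterior predictive for a window of length T is Negative Binomial with variance T·α'·(β'+T)/β'² = 8·667·55/2209 = 293480/2209.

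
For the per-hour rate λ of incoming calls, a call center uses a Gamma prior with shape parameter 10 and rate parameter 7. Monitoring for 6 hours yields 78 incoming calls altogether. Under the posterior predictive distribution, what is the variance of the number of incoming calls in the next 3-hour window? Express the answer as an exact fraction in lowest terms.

Total count 78 over total exposure 6 hours.
Posterior: α' = 10 + 78 = 88, β' = 7 + 6 = 13.
The posterior predictive for a window of length T is Negative Binomial with variance T·α'·(β'+T)/β'² = 3·88·16/169 = 4224/169.

4224/169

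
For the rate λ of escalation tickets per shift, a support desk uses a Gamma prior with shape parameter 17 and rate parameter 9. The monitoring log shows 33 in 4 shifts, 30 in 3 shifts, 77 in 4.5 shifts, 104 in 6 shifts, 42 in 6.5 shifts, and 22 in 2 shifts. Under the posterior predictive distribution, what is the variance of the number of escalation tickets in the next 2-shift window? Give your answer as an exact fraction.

Total count: 33 + 30 + 77 + 104 + 42 + 22 = 308.
Total exposure: 4 + 3 + 4.5 + 6 + 6.5 + 2 = 26 shifts.
The Gamma prior is conjugate for the Poisson rate, so λ | data ~ Gamma(17+308, 9+26) = Gamma(325, 35).
The posterior predictive for a window of length T is Negative Binomial with variance T·α'·(β'+T)/β'² = 2·325·37/1225 = 962/49.

962/49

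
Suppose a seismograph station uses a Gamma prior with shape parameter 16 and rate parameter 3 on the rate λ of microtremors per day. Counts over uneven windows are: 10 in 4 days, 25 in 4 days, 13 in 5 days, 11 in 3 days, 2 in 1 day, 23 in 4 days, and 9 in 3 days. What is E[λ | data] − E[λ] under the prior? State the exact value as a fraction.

Total count: 10 + 25 + 13 + 11 + 2 + 23 + 9 = 93.
Total exposure: 4 + 4 + 5 + 3 + 1 + 4 + 3 = 24 days.
The Gamma prior is conjugate for the Poisson rate, so λ | data ~ Gamma(16+93, 3+24) = Gamma(109, 27).
Posterior mean = 109/27 = 109/27; prior mean = 16/3 = 16/3. Difference = 109/27 − 16/3 = -35/27.

-35/27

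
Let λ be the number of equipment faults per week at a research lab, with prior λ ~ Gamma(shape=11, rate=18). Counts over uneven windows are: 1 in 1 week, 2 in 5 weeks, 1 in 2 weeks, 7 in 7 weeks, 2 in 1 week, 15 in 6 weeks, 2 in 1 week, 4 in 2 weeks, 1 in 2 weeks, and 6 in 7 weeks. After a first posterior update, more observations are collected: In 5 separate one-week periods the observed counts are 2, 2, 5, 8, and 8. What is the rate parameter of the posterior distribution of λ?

Total count: 1 + 2 + 1 + 7 + 2 + 15 + 2 + 4 + 1 + 6 = 41.
Total exposure: 1 + 5 + 2 + 7 + 1 + 6 + 1 + 2 + 2 + 7 = 34 weeks.
After the first batch: Gamma(11 + 41, 18 + 34) = Gamma(52, 52).
Total count: 2 + 2 + 5 + 8 + 8 = 25.
Total exposure: 5 weeks.
After the second batch: Gamma(52 + 25, 52 + 5) = Gamma(77, 57).

57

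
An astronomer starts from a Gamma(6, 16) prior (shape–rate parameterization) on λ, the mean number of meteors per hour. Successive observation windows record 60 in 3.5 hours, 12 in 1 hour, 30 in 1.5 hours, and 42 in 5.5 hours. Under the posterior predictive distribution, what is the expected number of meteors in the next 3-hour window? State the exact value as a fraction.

Total count: 60 + 12 + 30 + 42 = 144.
Total exposure: 3.5 + 1 + 1.5 + 5.5 = 11.5 hours.
The Gamma prior is conjugate for the Poisson rate, so λ | data ~ Gamma(6+144, 16+11.5) = Gamma(150, 55/2).
Predictive mean over a 3-hour window = T·E[λ|data] = 3·150/(55/2) = 180/11.

180/11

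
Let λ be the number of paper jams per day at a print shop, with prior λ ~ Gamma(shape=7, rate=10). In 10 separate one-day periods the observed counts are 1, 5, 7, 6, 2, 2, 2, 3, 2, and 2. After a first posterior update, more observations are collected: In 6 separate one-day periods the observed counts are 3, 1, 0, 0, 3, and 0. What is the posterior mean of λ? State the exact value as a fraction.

23/13

Total count: 1 + 5 + 7 + 6 + 2 + 2 + 2 + 3 + 2 + 2 = 32.
Total exposure: 10 days.
After the first batch: Gamma(7 + 32, 10 + 10) = Gamma(39, 20).
Total count: 3 + 1 + 0 + 0 + 3 + 0 = 7.
Total exposure: 6 days.
After the second batch: Gamma(39 + 7, 20 + 6) = Gamma(46, 26).
Posterior mean = α'/β' = 46/26 = 23/13.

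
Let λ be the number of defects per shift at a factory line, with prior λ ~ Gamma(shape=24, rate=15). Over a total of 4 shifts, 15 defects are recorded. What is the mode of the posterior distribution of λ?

Total count 15 over total exposure 4 shifts.
Gamma(α, β) with Poisson data over total exposure Σt gives posterior Gamma(α+Σx, β+Σt) = Gamma(39, 19).
Posterior mode = (α'−1)/β' = 38/19 = 2.

2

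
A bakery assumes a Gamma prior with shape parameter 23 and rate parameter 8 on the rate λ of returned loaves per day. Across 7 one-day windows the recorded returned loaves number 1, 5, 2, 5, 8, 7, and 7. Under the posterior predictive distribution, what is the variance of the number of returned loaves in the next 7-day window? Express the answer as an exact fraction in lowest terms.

Total count: 1 + 5 + 2 + 5 + 8 + 7 + 7 = 35.
Total exposure: 7 days.
Conjugate update: add total count to the shape and total exposure to the rate, giving Gamma(58, 15).
The posterior predictive for a window of length T is Negative Binomial with variance T·α'·(β'+T)/β'² = 7·58·22/225 = 8932/225.

8932/225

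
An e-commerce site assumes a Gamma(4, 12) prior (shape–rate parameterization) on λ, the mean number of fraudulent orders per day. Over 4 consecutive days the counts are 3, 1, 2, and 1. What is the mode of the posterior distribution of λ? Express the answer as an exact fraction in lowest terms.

5/8

Total count: 3 + 1 + 2 + 1 = 7.
Total exposure: 4 days.
Posterior: α' = 4 + 7 = 11, β' = 12 + 4 = 16.
Posterior mode = (α'−1)/β' = 10/16 = 5/8.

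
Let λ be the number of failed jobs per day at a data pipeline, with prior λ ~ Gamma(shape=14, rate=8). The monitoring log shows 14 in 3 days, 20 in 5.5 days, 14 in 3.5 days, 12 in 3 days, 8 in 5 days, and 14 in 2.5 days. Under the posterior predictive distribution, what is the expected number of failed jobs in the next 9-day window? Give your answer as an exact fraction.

1728/61

Total count: 14 + 20 + 14 + 12 + 8 + 14 = 82.
Total exposure: 3 + 5.5 + 3.5 + 3 + 5 + 2.5 = 22.5 days.
Gamma(α, β) with Poisson data over total exposure Σt gives posterior Gamma(α+Σx, β+Σt) = Gamma(96, 61/2).
Predictive mean over a 9-day window = T·E[λ|data] = 9·96/(61/2) = 1728/61.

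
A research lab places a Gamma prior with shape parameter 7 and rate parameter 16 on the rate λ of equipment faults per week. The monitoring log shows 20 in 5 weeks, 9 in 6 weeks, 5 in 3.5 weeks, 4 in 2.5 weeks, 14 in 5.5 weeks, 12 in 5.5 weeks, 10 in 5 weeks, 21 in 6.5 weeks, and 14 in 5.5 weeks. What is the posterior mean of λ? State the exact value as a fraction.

Total count: 20 + 9 + 5 + 4 + 14 + 12 + 10 + 21 + 14 = 109.
Total exposure: 5 + 6 + 3.5 + 2.5 + 5.5 + 5.5 + 5 + 6.5 + 5.5 = 45 weeks.
Conjugate update: add total count to the shape and total exposure to the rate, giving Gamma(116, 61).
Posterior mean = α'/β' = 116/61.

116/61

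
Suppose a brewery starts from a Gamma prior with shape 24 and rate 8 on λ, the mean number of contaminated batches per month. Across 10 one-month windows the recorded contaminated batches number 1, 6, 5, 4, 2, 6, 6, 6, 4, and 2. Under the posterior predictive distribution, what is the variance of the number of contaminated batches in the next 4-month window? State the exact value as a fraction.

Total count: 1 + 6 + 5 + 4 + 2 + 6 + 6 + 6 + 4 + 2 = 42.
Total exposure: 10 months.
The Gamma prior is conjugate for the Poisson rate, so λ | data ~ Gamma(24+42, 8+10) = Gamma(66, 18).
The posterior predictive for a window of length T is Negative Binomial with variance T·α'·(β'+T)/β'² = 4·66·22/324 = 484/27.

484/27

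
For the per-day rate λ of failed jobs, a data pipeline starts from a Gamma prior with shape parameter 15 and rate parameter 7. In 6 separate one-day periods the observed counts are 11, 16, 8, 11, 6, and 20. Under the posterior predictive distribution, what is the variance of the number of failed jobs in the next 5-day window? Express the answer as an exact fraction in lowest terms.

Total count: 11 + 16 + 8 + 11 + 6 + 20 = 72.
Total exposure: 6 days.
By Gamma–Poisson conjugacy, the posterior is Gamma(α + Σx, β + Σt) = Gamma(15 + 72, 7 + 6) = Gamma(87, 13).
The posterior predictive for a window of length T is Negative Binomial with variance T·α'·(β'+T)/β'² = 5·87·18/169 = 7830/169.

7830/169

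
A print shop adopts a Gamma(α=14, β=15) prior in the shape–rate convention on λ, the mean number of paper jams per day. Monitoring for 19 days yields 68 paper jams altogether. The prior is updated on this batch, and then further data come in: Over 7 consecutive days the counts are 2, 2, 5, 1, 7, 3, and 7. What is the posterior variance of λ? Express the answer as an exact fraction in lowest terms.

Total count 68 over total exposure 19 days.
After the first batch: Gamma(14 + 68, 15 + 19) = Gamma(82, 34).
Total count: 2 + 2 + 5 + 1 + 7 + 3 + 7 = 27.
Total exposure: 7 days.
After the second batch: Gamma(82 + 27, 34 + 7) = Gamma(109, 41).
Posterior variance = α'/β'² = 109/1681.

109/1681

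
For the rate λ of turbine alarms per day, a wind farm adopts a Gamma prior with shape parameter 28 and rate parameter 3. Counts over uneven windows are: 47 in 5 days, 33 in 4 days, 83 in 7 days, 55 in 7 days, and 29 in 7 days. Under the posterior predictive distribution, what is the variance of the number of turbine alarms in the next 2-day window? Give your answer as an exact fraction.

Total count: 47 + 33 + 83 + 55 + 29 = 247.
Total exposure: 5 + 4 + 7 + 7 + 7 = 30 days.
Gamma(α, β) with Poisson data over total exposure Σt gives posterior Gamma(α+Σx, β+Σt) = Gamma(275, 33).
The posterior predictive for a window of length T is Negative Binomial with variance T·α'·(β'+T)/β'² = 2·275·35/1089 = 1750/99.

1750/99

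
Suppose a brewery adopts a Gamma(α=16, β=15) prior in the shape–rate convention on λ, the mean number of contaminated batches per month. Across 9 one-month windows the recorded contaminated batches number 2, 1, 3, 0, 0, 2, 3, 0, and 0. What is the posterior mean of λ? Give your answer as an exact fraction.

Total count: 2 + 1 + 3 + 0 + 0 + 2 + 3 + 0 + 0 = 11.
Total exposure: 9 months.
The Gamma prior is conjugate for the Poisson rate, so λ | data ~ Gamma(16+11, 15+9) = Gamma(27, 24).
Posterior mean = α'/β' = 27/24 = 9/8.

9/8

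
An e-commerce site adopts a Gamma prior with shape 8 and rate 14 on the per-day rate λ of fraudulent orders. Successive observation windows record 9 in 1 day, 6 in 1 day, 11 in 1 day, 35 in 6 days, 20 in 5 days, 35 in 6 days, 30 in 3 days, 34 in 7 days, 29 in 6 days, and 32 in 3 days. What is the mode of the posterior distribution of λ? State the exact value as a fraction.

248/53

Total count: 9 + 6 + 11 + 35 + 20 + 35 + 30 + 34 + 29 + 32 = 241.
Total exposure: 1 + 1 + 1 + 6 + 5 + 6 + 3 + 7 + 6 + 3 = 39 days.
Gamma(α, β) with Poisson data over total exposure Σt gives posterior Gamma(α+Σx, β+Σt) = Gamma(249, 53).
Posterior mode = (α'−1)/β' = 248/53.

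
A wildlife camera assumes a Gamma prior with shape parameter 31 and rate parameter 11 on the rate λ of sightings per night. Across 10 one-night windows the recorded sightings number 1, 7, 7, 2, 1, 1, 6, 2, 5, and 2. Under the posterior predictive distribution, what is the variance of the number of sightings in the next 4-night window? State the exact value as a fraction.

Total count: 1 + 7 + 7 + 2 + 1 + 1 + 6 + 2 + 5 + 2 = 34.
Total exposure: 10 nights.
Gamma(α, β) with Poisson data over total exposure Σt gives posterior Gamma(α+Σx, β+Σt) = Gamma(65, 21).
The posterior predictive for a window of length T is Negative Binomial with variance T·α'·(β'+T)/β'² = 4·65·25/441 = 6500/441.

6500/441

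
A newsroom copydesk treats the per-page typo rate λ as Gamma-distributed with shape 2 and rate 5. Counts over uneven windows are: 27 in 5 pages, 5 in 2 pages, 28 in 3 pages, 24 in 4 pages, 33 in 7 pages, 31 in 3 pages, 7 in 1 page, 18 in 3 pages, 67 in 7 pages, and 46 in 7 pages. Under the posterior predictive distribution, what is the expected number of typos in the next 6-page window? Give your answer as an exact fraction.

1728/47

Total count: 27 + 5 + 28 + 24 + 33 + 31 + 7 + 18 + 67 + 46 = 286.
Total exposure: 5 + 2 + 3 + 4 + 7 + 3 + 1 + 3 + 7 + 7 = 42 pages.
Gamma(α, β) with Poisson data over total exposure Σt gives posterior Gamma(α+Σx, β+Σt) = Gamma(288, 47).
Predictive mean over a 6-page window = T·E[λ|data] = 6·288/47 = 1728/47.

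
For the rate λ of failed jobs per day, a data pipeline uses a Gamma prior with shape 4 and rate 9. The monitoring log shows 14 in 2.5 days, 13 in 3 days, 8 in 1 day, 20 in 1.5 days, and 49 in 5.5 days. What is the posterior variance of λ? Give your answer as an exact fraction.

Total count: 14 + 13 + 8 + 20 + 49 = 104.
Total exposure: 2.5 + 3 + 1 + 1.5 + 5.5 = 13.5 days.
Posterior: α' = 4 + 104 = 108, β' = 9 + 13.5 = 45/2.
Posterior variance = α'/β'² = 108/(2025/4) = 16/75.

16/75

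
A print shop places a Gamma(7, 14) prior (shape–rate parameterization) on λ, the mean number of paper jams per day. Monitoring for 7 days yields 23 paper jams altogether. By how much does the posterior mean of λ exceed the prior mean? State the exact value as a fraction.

13/14

Total count 23 over total exposure 7 days.
Conjugate update: add total count to the shape and total exposure to the rate, giving Gamma(30, 21).
Posterior mean = 30/21 = 10/7; prior mean = 7/14 = 1/2. Difference = 10/7 − 1/2 = 13/14.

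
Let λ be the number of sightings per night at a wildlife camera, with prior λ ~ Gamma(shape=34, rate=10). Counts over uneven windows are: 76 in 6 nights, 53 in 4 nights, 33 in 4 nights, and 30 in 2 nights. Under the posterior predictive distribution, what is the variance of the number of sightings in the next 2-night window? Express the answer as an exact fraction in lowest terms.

Total count: 76 + 53 + 33 + 30 = 192.
Total exposure: 6 + 4 + 4 + 2 = 16 nights.
Posterior: α' = 34 + 192 = 226, β' = 10 + 16 = 26.
The posterior predictive for a window of length T is Negative Binomial with variance T·α'·(β'+T)/β'² = 2·226·28/676 = 3164/169.

3164/169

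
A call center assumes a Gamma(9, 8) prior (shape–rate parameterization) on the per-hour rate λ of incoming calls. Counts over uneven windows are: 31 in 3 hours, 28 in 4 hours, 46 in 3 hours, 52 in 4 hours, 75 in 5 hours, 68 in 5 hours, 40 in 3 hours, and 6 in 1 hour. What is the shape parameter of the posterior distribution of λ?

Total count: 31 + 28 + 46 + 52 + 75 + 68 + 40 + 6 = 346.
Total exposure: 3 + 4 + 3 + 4 + 5 + 5 + 3 + 1 = 28 hours.
Conjugate update: add total count to the shape and total exposure to the rate, giving Gamma(355, 36).

355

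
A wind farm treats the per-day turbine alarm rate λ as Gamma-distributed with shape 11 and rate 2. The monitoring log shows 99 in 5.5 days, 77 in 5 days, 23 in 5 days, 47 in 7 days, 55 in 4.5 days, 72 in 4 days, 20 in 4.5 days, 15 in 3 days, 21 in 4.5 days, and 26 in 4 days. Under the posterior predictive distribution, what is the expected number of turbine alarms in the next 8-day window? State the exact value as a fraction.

Total count: 99 + 77 + 23 + 47 + 55 + 72 + 20 + 15 + 21 + 26 = 455.
Total exposure: 5.5 + 5 + 5 + 7 + 4.5 + 4 + 4.5 + 3 + 4.5 + 4 = 47 days.
By Gamma–Poisson conjugacy, the posterior is Gamma(α + Σx, β + Σt) = Gamma(11 + 455, 2 + 47) = Gamma(466, 49).
Predictive mean over an 8-day window = T·E[λ|data] = 8·466/49 = 3728/49.

3728/49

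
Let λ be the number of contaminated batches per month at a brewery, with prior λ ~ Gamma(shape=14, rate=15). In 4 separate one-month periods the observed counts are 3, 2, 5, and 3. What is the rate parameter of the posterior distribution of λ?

19

Total count: 3 + 2 + 5 + 3 = 13.
Total exposure: 4 months.
Conjugate update: add total count to the shape and total exposure to the rate, giving Gamma(27, 19).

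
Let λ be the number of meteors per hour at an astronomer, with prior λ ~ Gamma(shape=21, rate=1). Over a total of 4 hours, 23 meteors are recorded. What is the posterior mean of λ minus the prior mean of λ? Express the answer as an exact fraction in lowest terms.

-61/5

Total count 23 over total exposure 4 hours.
The Gamma prior is conjugate for the Poisson rate, so λ | data ~ Gamma(21+23, 1+4) = Gamma(44, 5).
Posterior mean = 44/5 = 44/5; prior mean = 21/1 = 21. Difference = 44/5 − 21 = -61/5.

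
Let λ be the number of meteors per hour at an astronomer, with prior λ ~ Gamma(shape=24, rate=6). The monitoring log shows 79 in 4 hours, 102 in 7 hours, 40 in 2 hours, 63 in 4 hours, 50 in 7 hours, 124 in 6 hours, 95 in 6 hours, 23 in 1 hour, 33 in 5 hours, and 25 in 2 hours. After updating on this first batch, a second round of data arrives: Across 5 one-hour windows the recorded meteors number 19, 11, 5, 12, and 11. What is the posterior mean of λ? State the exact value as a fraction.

Total count: 79 + 102 + 40 + 63 + 50 + 124 + 95 + 23 + 33 + 25 = 634.
Total exposure: 4 + 7 + 2 + 4 + 7 + 6 + 6 + 1 + 5 + 2 = 44 hours.
After the first batch: Gamma(24 + 634, 6 + 44) = Gamma(658, 50).
Total count: 19 + 11 + 5 + 12 + 11 = 58.
Total exposure: 5 hours.
After the second batch: Gamma(658 + 58, 50 + 5) = Gamma(716, 55).
Posterior mean = α'/β' = 716/55.

716/55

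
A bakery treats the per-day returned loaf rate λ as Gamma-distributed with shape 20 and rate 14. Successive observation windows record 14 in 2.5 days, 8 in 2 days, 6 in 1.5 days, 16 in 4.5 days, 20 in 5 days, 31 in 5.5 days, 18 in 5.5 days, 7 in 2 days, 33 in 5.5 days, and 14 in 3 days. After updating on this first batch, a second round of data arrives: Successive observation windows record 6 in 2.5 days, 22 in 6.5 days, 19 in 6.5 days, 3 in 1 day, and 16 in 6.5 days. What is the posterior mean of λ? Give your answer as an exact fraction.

Total count: 14 + 8 + 6 + 16 + 20 + 31 + 18 + 7 + 33 + 14 = 167.
Total exposure: 2.5 + 2 + 1.5 + 4.5 + 5 + 5.5 + 5.5 + 2 + 5.5 + 3 = 37 days.
After the first batch: Gamma(20 + 167, 14 + 37) = Gamma(187, 51).
Total count: 6 + 22 + 19 + 3 + 16 = 66.
Total exposure: 2.5 + 6.5 + 6.5 + 1 + 6.5 = 23 days.
After the second batch: Gamma(187 + 66, 51 + 23) = Gamma(253, 74).
Posterior mean = α'/β' = 253/74.

253/74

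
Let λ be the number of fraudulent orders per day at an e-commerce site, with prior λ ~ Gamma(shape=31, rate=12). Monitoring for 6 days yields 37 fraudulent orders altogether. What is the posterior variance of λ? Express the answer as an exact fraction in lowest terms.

17/81

Total count 37 over total exposure 6 days.
By Gamma–Poisson conjugacy, the posterior is Gamma(α + Σx, β + Σt) = Gamma(31 + 37, 12 + 6) = Gamma(68, 18).
Posterior variance = α'/β'² = 68/324 = 17/81.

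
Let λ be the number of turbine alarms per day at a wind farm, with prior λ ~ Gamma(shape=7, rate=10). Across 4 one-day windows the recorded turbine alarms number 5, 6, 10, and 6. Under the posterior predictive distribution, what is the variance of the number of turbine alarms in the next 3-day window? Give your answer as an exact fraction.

Total count: 5 + 6 + 10 + 6 = 27.
Total exposure: 4 days.
By Gamma–Poisson conjugacy, the posterior is Gamma(α + Σx, β + Σt) = Gamma(7 + 27, 10 + 4) = Gamma(34, 14).
The posterior predictive for a window of length T is Negative Binomial with variance T·α'·(β'+T)/β'² = 3·34·17/196 = 867/98.

867/98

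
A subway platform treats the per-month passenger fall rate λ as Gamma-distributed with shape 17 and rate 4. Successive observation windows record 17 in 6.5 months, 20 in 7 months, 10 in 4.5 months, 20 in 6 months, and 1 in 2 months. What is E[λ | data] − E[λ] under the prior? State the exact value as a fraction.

Total count: 17 + 20 + 10 + 20 + 1 = 68.
Total exposure: 6.5 + 7 + 4.5 + 6 + 2 = 26 months.
Conjugate update: add total count to the shape and total exposure to the rate, giving Gamma(85, 30).
Posterior mean = 85/30 = 17/6; prior mean = 17/4 = 17/4. Difference = 17/6 − 17/4 = -17/12.

-17/12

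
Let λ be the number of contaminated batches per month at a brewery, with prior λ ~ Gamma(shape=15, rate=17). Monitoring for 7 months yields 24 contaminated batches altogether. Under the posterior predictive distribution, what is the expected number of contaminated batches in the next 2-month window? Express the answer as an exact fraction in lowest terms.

13/4

Total count 24 over total exposure 7 months.
Conjugate update: add total count to the shape and total exposure to the rate, giving Gamma(39, 24).
Predictive mean over a 2-month window = T·E[λ|data] = 2·39/24 = 13/4.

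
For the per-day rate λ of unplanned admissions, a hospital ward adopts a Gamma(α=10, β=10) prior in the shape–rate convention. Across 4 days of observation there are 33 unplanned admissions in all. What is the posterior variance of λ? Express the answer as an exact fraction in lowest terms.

Total count 33 over total exposure 4 days.
Gamma(α, β) with Poisson data over total exposure Σt gives posterior Gamma(α+Σx, β+Σt) = Gamma(43, 14).
Posterior variance = α'/β'² = 43/196.

43/196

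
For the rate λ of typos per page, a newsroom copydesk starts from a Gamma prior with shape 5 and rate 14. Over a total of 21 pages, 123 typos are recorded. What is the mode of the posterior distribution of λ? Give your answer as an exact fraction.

127/35

Total count 123 over total exposure 21 pages.
Posterior: α' = 5 + 123 = 128, β' = 14 + 21 = 35.
Posterior mode = (α'−1)/β' = 127/35.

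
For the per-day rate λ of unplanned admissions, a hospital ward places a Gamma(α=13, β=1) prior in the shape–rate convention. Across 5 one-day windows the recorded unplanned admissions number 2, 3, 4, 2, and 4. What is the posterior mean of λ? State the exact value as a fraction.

Total count: 2 + 3 + 4 + 2 + 4 = 15.
Total exposure: 5 days.
Posterior: α' = 13 + 15 = 28, β' = 1 + 5 = 6.
Posterior mean = α'/β' = 28/6 = 14/3.

14/3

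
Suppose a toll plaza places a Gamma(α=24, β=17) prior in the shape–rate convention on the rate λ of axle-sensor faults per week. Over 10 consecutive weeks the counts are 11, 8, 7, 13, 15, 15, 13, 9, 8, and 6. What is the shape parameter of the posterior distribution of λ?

129

Total count: 11 + 8 + 7 + 13 + 15 + 15 + 13 + 9 + 8 + 6 = 105.
Total exposure: 10 weeks.
Conjugate update: add total count to the shape and total exposure to the rate, giving Gamma(129, 27).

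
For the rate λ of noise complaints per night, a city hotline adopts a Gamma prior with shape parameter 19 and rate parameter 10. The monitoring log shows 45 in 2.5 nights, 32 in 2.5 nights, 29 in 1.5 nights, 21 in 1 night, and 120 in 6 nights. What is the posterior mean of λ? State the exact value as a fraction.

Total count: 45 + 32 + 29 + 21 + 120 = 247.
Total exposure: 2.5 + 2.5 + 1.5 + 1 + 6 = 13.5 nights.
The Gamma prior is conjugate for the Poisson rate, so λ | data ~ Gamma(19+247, 10+13.5) = Gamma(266, 47/2).
Posterior mean = α'/β' = 266/(47/2) = 532/47.

532/47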